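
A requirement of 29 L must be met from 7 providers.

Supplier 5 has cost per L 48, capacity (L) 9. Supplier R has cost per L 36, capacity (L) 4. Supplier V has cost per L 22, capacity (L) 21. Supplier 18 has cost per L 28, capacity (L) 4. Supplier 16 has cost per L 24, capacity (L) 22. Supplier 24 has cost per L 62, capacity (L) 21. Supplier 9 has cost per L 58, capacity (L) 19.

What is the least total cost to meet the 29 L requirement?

Fill from the cheapest provider first.
Supplier V at 22: take all 21 L ; 8 still needed.
Supplier 16 (24): take the remaining 8 ; done.
Supplier 18, Supplier R, Supplier 5, Supplier 9, Supplier 24: unused.
Cost = 21×22 + 8×24 = 654.

654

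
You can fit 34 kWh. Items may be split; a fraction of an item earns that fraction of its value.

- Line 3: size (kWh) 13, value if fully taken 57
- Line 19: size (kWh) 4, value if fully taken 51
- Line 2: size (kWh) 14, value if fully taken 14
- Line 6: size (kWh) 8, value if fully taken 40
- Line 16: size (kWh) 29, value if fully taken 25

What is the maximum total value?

157

Best value per unit of size first: Line 19 51/4≈12.8, Line 6 40/8≈5, Line 3 57/13≈4.38, Line 2 14/14≈1, Line 16 25/29≈0.862.
Line 19: take in full, 4 kWh for value 51 — 30 left.
Line 6: take in full, 8 kWh for value 40 — 22 left.
Take all of Line 3 (13 kWh, value 57) — 9 kWh left.
9 kWh left: a 9/14 share of Line 2 gives 14×9/14 = 9.
Total value = 157.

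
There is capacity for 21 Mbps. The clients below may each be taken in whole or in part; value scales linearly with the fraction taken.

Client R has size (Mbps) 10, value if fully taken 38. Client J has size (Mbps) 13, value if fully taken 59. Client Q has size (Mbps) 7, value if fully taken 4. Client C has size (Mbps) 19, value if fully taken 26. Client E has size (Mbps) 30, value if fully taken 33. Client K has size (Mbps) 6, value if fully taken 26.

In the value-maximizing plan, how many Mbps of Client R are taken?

Sort by value density: Client J 59/13≈4.54, Client K 26/6≈4.33, Client R 38/10≈3.8, Client C 26/19≈1.37, Client E 33/30≈1.1, Client Q 4/7≈0.571.
Take all of Client J (13 Mbps, value 59) ; 8 Mbps left.
All 6 Mbps of Client K fit (value 26) ; 2 remain.
2 Mbps left: a 2/10 share of Client R gives 38×2/10 = 7.6.

2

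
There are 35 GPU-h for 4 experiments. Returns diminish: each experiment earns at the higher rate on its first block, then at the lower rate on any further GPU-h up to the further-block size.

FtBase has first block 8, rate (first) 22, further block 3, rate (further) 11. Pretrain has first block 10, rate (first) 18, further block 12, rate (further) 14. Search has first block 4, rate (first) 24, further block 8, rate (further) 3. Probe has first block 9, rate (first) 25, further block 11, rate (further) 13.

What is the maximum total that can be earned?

733

Rank every tier by rate: Probe/T1 25 > Search/T1 24 > FtBase/T1 22 > Pretrain/T1 18 > Pretrain/T2 14 > Probe/T2 13 > FtBase/T2 11 > Search/T2 3.
Probe/T1 (25): +9 — 26 left.
Search T1 at 24: fill all 4 — 22 left.
FtBase/T1 (22): +8 — 14 left.
Pretrain T1 at 18: fill all 10 — 4 left.
Pretrain/T2: +4 of 12 at 14; pool empty.
Total = 25×9 + 24×4 + 22×8 + 18×10 + 14×4 = 733.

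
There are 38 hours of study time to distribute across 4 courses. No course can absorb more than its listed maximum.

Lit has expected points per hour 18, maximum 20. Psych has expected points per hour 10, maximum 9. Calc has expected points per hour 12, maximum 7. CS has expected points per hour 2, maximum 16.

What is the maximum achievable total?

Rank by expected points per hour: Lit 18 > Calc 12 > Psych 10 > CS 2.
Lit: +20 to 20 (cap) ; 18 left.
Calc: +7 to 7 (cap) ; 11 left.
Psych takes 9 to reach its cap of 9 ; 2 left.
Only 2 left; CS takes them to reach 2.
Total = 18×20 + 10×9 + 12×7 + 2×2 = 538.

538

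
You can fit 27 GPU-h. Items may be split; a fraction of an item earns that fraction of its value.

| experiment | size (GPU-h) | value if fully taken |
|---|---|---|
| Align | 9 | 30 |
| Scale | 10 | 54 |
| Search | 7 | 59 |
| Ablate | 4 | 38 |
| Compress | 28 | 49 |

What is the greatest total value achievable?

171

Sort by value density: Ablate 38/4≈9.5, Search 59/7≈8.43, Scale 54/10≈5.4, Align 30/9≈3.33, Compress 49/28≈1.75.
Take all of Ablate (4 GPU-h, value 38) — 23 GPU-h left.
Search: take in full, 7 GPU-h for value 59 — 16 left.
Take all of Scale (10 GPU-h, value 54) — 6 GPU-h left.
Only 6 GPU-h remain; take 6/9 of Align for value 30×6/9 = 20.
Total value = 171.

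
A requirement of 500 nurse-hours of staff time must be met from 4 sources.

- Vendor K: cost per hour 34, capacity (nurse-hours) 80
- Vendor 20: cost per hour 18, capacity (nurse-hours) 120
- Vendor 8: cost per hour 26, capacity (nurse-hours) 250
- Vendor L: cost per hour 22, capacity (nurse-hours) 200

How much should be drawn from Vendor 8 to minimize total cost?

180

Cheapest first:
Take 120 from Vendor 20 at 18 → need 380 more.
Take 200 from Vendor L at 22 → need 180 more.
Vendor 8 at 26: take 180 of its 250 → requirement met.
Vendor K: unused.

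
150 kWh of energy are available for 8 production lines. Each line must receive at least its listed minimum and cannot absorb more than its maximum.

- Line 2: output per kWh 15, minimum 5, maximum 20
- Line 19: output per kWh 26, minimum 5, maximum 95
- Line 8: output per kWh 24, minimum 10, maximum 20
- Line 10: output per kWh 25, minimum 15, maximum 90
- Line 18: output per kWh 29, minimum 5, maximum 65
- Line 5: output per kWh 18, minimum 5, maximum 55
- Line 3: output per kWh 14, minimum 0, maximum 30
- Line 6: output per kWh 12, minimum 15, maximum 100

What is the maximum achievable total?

Meeting every minimum uses 5+5+10+15+5+5+0+15 = 60 kWh, leaving 90.
Order the production lines by output per kWh: Line 18 29 > Line 19 26 > Line 10 25 > Line 8 24 > Line 5 18 > Line 2 15 > Line 3 14 > Line 6 12.
Give Line 18 60 more to hit its cap of 65 ; 30 left.
Only 30 left; Line 19 takes them to reach 35.
Total = 15×5 + 26×35 + 24×10 + 25×15 + 29×65 + 18×5 + 12×15 = 3755.

3755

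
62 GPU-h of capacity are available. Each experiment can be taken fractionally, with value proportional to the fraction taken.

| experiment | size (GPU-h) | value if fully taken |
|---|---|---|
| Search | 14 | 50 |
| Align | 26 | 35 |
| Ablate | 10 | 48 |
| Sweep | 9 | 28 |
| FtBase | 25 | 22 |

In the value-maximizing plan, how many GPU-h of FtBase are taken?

Rank by value-to-size ratio: Ablate 48/10≈4.8, Search 50/14≈3.57, Sweep 28/9≈3.11, Align 35/26≈1.35, FtBase 22/25≈0.88.
All 10 GPU-h of Ablate fit (value 48) — 52 remain.
All 14 GPU-h of Search fit (value 50) — 38 remain.
Sweep: take in full, 9 GPU-h for value 28 — 29 left.
Take all of Align (26 GPU-h, value 35) — 3 GPU-h left.
Fill the last 3 GPU-h with part of FtBase: 3/25 of it earns 2.64.

3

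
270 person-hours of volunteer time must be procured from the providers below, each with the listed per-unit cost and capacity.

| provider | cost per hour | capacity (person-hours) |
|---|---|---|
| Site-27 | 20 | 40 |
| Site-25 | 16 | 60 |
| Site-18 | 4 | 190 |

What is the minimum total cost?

Fill from the cheapest provider first.
Site-18 at 4: take all 190 person-hours → 80 still needed.
Take 60 from Site-25 at 16 → need 20 more.
Take 20 from Site-27 at 20 to finish.
Cost = 190×4 + 60×16 + 20×20 = 2120.

2120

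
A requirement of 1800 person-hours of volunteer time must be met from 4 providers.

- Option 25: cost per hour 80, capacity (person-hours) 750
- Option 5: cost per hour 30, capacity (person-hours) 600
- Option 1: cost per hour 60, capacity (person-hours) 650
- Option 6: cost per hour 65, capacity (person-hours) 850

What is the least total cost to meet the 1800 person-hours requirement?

Use providers in increasing cost order.
Take 600 from Option 5 at 30 ; need 1200 more.
Option 1 (60): use full 650 ; 550 person-hours to go.
Take 550 from Option 6 at 65 to finish.
Option 25: unused.
Cost = 600×30 + 650×60 + 550×65 = 92750.

92750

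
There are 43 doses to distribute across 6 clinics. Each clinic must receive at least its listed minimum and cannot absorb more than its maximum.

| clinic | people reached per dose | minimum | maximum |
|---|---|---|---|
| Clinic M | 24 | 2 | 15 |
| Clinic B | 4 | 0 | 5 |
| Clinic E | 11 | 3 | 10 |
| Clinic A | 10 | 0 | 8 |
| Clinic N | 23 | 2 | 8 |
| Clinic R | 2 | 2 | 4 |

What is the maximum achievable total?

738

Meeting every minimum uses 2+0+3+0+2+2 = 9 doses, leaving 34.
Rank by people reached per dose: Clinic M 24 > Clinic N 23 > Clinic E 11 > Clinic A 10 > Clinic B 4 > Clinic R 2.
Clinic M takes 13 more to reach its cap of 15 ; 21 left.
Clinic N: +6 to 8 (cap) ; 15 left.
Give Clinic E 7 more to hit its cap of 10 ; 8 left.
Clinic A takes 8 more to reach its cap of 8 ; 0 left.
Total = 24×15 + 11×10 + 10×8 + 23×8 + 2×2 = 738.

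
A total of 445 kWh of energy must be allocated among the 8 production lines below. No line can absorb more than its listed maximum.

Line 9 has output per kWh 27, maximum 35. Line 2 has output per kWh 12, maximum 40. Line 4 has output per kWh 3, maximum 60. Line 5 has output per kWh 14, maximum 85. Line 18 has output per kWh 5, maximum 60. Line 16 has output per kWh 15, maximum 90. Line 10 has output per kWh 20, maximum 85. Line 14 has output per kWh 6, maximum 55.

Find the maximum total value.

Highest output per kWh first: Line 9 27 > Line 10 20 > Line 16 15 > Line 5 14 > Line 2 12 > Line 14 6 > Line 18 5 > Line 4 3.
Line 9: +35 to 35 (cap) → 410 left.
Give Line 10 85 to hit its cap of 85 → 325 left.
Line 16 takes 90 to reach its cap of 90 → 235 left.
Line 5 takes 85 to reach its cap of 85 → 150 left.
Line 2 takes 40 to reach its cap of 40 → 110 left.
Line 14: +55 to 55 (cap) → 55 left.
Line 18 has room for 60 but only 55 remain, so it gets 55.
Total = 27×35 + 12×40 + 14×85 + 5×55 + 15×90 + 20×85 + 6×55 = 6270.

6270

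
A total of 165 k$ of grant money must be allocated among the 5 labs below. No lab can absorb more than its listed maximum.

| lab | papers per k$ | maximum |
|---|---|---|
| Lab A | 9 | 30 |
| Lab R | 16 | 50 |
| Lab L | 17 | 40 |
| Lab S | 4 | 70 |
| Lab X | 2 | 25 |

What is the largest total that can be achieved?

1930

Highest papers per k$ first: Lab L 17 > Lab R 16 > Lab A 9 > Lab S 4 > Lab X 2.
Give Lab L 40 to hit its cap of 40 — 125 left.
Give Lab R 50 to hit its cap of 50 — 75 left.
Lab A takes 30 to reach its cap of 30 — 45 left.
Lab S: +45 (room for 70) → 45. Pool exhausted.
Total = 9×30 + 16×50 + 17×40 + 4×45 = 1930.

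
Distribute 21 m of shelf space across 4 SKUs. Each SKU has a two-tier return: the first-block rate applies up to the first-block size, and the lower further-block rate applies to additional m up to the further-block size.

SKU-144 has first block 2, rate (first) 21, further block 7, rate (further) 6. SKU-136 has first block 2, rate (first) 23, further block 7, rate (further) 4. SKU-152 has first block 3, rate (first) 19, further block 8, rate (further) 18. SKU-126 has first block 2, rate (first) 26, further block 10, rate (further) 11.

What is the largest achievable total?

385

Treat each block as its own option and order by rate: SKU-126/tier1 26 > SKU-136/tier1 23 > SKU-144/tier1 21 > SKU-152/tier1 19 > SKU-152/tier2 18 > SKU-126/tier2 11 > SKU-144/tier2 6 > SKU-136/tier2 4.
SKU-126 tier1 at 26: fill all 2 ; 19 left.
SKU-136/tier1 (23): +2 ; 17 left.
Fill SKU-144 tier1 block (2 at 21) ; 15 left.
SKU-152 tier1 at 19: fill all 3 ; 12 left.
SKU-152 tier2 at 18: fill all 8 ; 4 left.
SKU-126/tier2: +4 of 10 at 11; pool empty.
Total = 26×2 + 23×2 + 21×2 + 19×3 + 18×8 + 11×4 = 385.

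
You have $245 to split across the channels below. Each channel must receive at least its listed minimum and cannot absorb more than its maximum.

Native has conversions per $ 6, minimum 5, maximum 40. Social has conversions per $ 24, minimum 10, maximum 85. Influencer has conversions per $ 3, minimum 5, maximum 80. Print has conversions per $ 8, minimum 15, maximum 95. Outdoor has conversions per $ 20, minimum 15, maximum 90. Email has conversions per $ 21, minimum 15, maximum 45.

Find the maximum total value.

Meeting every minimum uses 5+10+5+15+15+15 = 65 $, leaving 180.
Order the channels by conversions per $: Social 24 > Email 21 > Outdoor 20 > Print 8 > Native 6 > Influencer 3.
Give Social 75 more to hit its cap of 85 → 105 left.
Give Email 30 more to hit its cap of 45 → 75 left.
Give Outdoor 75 more to hit its cap of 90 → 0 left.
Total = 6×5 + 24×85 + 3×5 + 8×15 + 20×90 + 21×45 = 4950.

4950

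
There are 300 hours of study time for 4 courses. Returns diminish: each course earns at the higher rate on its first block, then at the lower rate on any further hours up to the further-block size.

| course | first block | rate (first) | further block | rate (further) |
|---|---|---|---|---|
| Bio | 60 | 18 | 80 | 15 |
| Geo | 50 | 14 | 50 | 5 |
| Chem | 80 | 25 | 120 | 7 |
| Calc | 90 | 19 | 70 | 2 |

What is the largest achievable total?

Treat each block as its own option and order by rate: Chem/first 25 > Calc/first 19 > Bio/first 18 > Bio/second 15 > Geo/first 14 > Chem/second 7 > Geo/second 5 > Calc/second 2.
Chem/first (25): +80 → 220 left.
Fill Calc first block (90 at 19) → 130 left.
Fill Bio first block (60 at 18) → 70 left.
Bio/second: +70 of 80 at 15; pool empty.
Total = 25×80 + 19×90 + 18×60 + 15×70 = 5840.

5840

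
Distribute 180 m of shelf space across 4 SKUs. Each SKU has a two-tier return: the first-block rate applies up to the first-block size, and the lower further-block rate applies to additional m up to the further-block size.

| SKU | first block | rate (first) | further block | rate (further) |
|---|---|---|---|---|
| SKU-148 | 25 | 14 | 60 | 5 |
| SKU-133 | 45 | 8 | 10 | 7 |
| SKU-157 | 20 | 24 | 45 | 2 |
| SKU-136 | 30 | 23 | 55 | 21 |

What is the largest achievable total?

3070

Order all 8 blocks by rate: SKU-157/tier1 24 > SKU-136/tier1 23 > SKU-136/tier2 21 > SKU-148/tier1 14 > SKU-133/tier1 8 > SKU-133/tier2 7 > SKU-148/tier2 5 > SKU-157/tier2 2.
SKU-157 tier1 at 24: fill all 20 ; 160 left.
Fill SKU-136 tier1 block (30 at 23) ; 130 left.
Fill SKU-136 tier2 block (55 at 21) ; 75 left.
SKU-148/tier1 (14): +25 ; 50 left.
SKU-133/tier1 (8): +45 ; 5 left.
5 remain; put them into SKU-133 tier2 at 7.
Total = 24×20 + 23×30 + 21×55 + 14×25 + 8×45 + 7×5 = 3070.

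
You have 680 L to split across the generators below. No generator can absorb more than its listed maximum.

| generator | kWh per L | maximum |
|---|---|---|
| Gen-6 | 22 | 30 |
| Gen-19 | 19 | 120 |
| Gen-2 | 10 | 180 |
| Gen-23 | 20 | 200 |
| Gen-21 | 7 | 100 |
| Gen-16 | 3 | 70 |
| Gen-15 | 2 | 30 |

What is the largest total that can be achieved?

Highest kWh per L first: Gen-6 22 > Gen-23 20 > Gen-19 19 > Gen-2 10 > Gen-21 7 > Gen-16 3 > Gen-15 2.
Gen-6 takes 30 to reach its cap of 30 → 650 left.
Give Gen-23 200 to hit its cap of 200 → 450 left.
Gen-19 takes 120 to reach its cap of 120 → 330 left.
Gen-2 takes 180 to reach its cap of 180 → 150 left.
Gen-21 takes 100 to reach its cap of 100 → 50 left.
Gen-16 has room for 70 but only 50 remain, so it gets 50.
Total = 22×30 + 19×120 + 10×180 + 20×200 + 7×100 + 3×50 = 9590.

9590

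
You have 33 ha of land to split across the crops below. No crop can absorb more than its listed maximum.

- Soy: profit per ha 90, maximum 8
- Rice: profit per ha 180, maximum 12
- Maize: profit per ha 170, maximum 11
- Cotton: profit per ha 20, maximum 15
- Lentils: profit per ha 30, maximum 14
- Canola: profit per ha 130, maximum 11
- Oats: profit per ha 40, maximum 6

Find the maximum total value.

5330

Rank by profit per ha: Rice 180 > Maize 170 > Canola 130 > Soy 90 > Oats 40 > Lentils 30 > Cotton 20.
Rice takes 12 to reach its cap of 12 ; 21 left.
Maize: +11 to 11 (cap) ; 10 left.
Only 10 left; Canola takes them to reach 10.
Total = 180×12 + 170×11 + 130×10 = 5330.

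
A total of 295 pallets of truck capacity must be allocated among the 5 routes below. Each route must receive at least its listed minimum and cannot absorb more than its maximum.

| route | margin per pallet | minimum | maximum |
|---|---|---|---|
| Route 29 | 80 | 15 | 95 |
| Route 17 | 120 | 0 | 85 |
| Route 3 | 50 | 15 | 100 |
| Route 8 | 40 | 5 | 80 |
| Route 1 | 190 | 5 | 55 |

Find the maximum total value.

31200

Meeting every minimum uses 15+0+15+5+5 = 40 pallets, leaving 255.
Order the routes by margin per pallet: Route 1 190 > Route 17 120 > Route 29 80 > Route 3 50 > Route 8 40.
Give Route 1 50 more to hit its cap of 55 → 205 left.
Route 17: +85 to 85 (cap) → 120 left.
Give Route 29 80 more to hit its cap of 95 → 40 left.
Route 3: +40 (room for 85) → 55. Pool exhausted.
Total = 80×95 + 120×85 + 50×55 + 40×5 + 190×55 = 31200.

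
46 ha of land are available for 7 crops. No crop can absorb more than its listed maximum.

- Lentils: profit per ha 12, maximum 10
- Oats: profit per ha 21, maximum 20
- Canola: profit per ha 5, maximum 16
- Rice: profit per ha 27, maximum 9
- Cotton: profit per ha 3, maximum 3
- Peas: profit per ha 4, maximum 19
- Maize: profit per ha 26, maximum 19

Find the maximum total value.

Rank by profit per ha: Rice 27 > Maize 26 > Oats 21 > Lentils 12 > Canola 5 > Peas 4 > Cotton 3.
Rice takes 9 to reach its cap of 9 → 37 left.
Maize takes 19 to reach its cap of 19 → 18 left.
Only 18 left; Oats takes them to reach 18.
Total = 21×18 + 27×9 + 26×19 = 1115.

1115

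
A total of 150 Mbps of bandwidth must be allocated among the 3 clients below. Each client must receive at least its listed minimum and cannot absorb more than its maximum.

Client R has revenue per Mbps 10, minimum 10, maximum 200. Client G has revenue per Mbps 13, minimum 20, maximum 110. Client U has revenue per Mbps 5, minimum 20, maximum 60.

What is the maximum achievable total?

Meeting every minimum uses 10+20+20 = 50 Mbps, leaving 100.
Order the clients by revenue per Mbps: Client G 13 > Client R 10 > Client U 5.
Client G: +90 to 110 (cap) — 10 left.
Client R has room for 190 more but only 10 remain, so it gets 20.
Total = 10×20 + 13×110 + 5×20 = 1730.

1730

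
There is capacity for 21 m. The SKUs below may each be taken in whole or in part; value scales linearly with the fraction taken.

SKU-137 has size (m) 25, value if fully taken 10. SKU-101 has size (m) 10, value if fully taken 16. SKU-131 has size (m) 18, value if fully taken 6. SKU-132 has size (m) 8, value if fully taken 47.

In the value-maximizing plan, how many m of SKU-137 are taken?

Rank by value-to-size ratio: SKU-132 47/8≈5.88, SKU-101 16/10≈1.6, SKU-137 10/25≈0.4, SKU-131 6/18≈0.333.
SKU-132: take in full, 8 m for value 47 — 13 left.
SKU-101: take in full, 10 m for value 16 — 3 left.
3 m left: a 3/25 share of SKU-137 gives 10×3/25 = 1.2.

3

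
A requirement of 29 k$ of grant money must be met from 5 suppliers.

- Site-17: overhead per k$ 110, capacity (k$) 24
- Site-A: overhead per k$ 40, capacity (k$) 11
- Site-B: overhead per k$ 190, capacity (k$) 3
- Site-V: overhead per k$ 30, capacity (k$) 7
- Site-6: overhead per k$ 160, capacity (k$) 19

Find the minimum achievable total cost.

Cheapest first:
Take 7 from Site-V at 30 ; need 22 more.
Take 11 from Site-A at 40 ; need 11 more.
Take 11 from Site-17 at 110 to finish.
Site-6, Site-B: unused.
Cost = 7×30 + 11×40 + 11×110 = 1860.

1860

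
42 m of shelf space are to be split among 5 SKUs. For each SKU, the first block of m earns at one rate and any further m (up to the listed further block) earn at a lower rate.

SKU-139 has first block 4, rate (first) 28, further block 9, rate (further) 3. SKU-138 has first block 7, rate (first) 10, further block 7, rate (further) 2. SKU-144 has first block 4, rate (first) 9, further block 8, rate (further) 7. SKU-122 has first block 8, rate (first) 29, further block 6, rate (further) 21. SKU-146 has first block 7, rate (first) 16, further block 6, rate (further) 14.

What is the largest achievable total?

772

Order all 10 blocks by rate: SKU-122/first 29 > SKU-139/first 28 > SKU-122/second 21 > SKU-146/first 16 > SKU-146/second 14 > SKU-138/first 10 > SKU-144/first 9 > SKU-144/second 7 > SKU-139/second 3 > SKU-138/second 2.
SKU-122 first at 29: fill all 8 → 34 left.
SKU-139 first at 28: fill all 4 → 30 left.
Fill SKU-122 second block (6 at 21) → 24 left.
SKU-146/first (16): +7 → 17 left.
Fill SKU-146 second block (6 at 14) → 11 left.
Fill SKU-138 first block (7 at 10) → 4 left.
Fill SKU-144 first block (4 at 9) → 0 left.
Total = 29×8 + 28×4 + 21×6 + 16×7 + 14×6 + 10×7 + 9×4 = 772.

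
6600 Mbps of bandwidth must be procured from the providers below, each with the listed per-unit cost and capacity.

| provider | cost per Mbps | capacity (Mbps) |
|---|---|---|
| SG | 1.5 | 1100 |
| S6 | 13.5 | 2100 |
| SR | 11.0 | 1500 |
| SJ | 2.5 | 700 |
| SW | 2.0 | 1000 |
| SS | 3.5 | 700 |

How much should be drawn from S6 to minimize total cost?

1600

Use providers in increasing cost order.
Take 1100 from SG at 1.5 — need 5500 more.
SW (2.0): use full 1000 — 4500 Mbps to go.
Take 700 from SJ at 2.5 — need 3800 more.
SS (3.5): use full 700 — 3100 Mbps to go.
SR (11.0): use full 1500 — 1600 Mbps to go.
Take 1600 from S6 at 13.5 to finish.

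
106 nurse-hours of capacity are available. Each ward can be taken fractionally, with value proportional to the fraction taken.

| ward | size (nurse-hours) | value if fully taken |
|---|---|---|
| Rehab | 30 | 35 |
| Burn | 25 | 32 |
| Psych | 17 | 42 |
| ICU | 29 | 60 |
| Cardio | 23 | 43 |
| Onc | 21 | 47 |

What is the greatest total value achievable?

Rank by value-to-size ratio: Psych 42/17≈2.47, Onc 47/21≈2.24, ICU 60/29≈2.07, Cardio 43/23≈1.87, Burn 32/25≈1.28, Rehab 35/30≈1.17.
Take all of Psych (17 nurse-hours, value 42) — 89 nurse-hours left.
Onc: take in full, 21 nurse-hours for value 47 — 68 left.
ICU: take in full, 29 nurse-hours for value 60 — 39 left.
All 23 nurse-hours of Cardio fit (value 43) — 16 remain.
Only 16 nurse-hours remain; take 16/25 of Burn for value 32×16/25 = 20.48.
Total value = 212.48.

212.48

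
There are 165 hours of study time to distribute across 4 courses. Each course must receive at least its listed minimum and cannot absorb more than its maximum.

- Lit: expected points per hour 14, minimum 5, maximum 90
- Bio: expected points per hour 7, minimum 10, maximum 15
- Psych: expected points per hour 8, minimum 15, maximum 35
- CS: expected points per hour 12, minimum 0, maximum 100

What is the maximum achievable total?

Meeting every minimum uses 5+10+15+0 = 30 hours, leaving 135.
Rank by expected points per hour: Lit 14 > CS 12 > Psych 8 > Bio 7.
Lit takes 85 more to reach its cap of 90 ; 50 left.
Only 50 left; CS takes them to reach 50.
Total = 14×90 + 7×10 + 8×15 + 12×50 = 2050.

2050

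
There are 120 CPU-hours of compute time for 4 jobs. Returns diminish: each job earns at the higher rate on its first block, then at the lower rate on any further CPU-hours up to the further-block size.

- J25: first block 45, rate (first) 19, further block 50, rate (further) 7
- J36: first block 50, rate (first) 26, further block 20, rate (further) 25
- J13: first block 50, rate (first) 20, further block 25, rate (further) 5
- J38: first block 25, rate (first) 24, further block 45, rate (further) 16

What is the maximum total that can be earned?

2900

Treat each block as its own option and order by rate: J36/first 26 > J36/second 25 > J38/first 24 > J13/first 20 > J25/first 19 > J38/second 16 > J25/second 7 > J13/second 5.
Fill J36 first block (50 at 26) ; 70 left.
J36 second at 25: fill all 20 ; 50 left.
J38 first at 24: fill all 25 ; 25 left.
25 remain; put them into J13 first at 20.
Total = 26×50 + 25×20 + 24×25 + 20×25 = 2900.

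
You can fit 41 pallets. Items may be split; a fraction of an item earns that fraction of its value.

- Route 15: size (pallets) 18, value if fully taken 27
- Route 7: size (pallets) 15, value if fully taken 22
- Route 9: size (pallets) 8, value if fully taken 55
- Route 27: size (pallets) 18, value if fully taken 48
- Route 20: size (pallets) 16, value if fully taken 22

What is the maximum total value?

125.5

Best value per unit of size first: Route 9 55/8≈6.88, Route 27 48/18≈2.67, Route 15 27/18≈1.5, Route 7 22/15≈1.47, Route 20 22/16≈1.38.
All 8 pallets of Route 9 fit (value 55) ; 33 remain.
Take all of Route 27 (18 pallets, value 48) ; 15 pallets left.
15 pallets left: a 15/18 share of Route 15 gives 27×15/18 = 22.5.
Total value = 125.5.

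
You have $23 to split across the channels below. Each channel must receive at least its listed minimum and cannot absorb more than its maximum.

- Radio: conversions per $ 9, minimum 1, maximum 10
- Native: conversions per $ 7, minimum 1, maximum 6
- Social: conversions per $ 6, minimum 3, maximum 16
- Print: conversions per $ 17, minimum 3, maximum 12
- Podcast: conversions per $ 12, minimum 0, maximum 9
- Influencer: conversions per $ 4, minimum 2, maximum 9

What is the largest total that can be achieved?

294

Meeting every minimum uses 1+1+3+3+0+2 = 10 $, leaving 13.
Rank by conversions per $: Print 17 > Podcast 12 > Radio 9 > Native 7 > Social 6 > Influencer 4.
Give Print 9 more to hit its cap of 12 → 4 left.
Only 4 left; Podcast takes them to reach 4.
Total = 9×1 + 7×1 + 6×3 + 17×12 + 12×4 + 4×2 = 294.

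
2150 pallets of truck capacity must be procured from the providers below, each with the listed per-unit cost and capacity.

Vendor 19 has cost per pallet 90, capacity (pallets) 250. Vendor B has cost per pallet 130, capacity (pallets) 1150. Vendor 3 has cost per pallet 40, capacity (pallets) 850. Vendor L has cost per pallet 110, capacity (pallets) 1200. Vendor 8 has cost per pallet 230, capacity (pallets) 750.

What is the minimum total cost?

172000

Fill from the cheapest provider first.
Take 850 from Vendor 3 at 40 ; need 1300 more.
Vendor 19 at 90: take all 250 pallets ; 1050 still needed.
Vendor L (110): take the remaining 1050 ; done.
Vendor B, Vendor 8: unused.
Cost = 850×40 + 250×90 + 1050×110 = 172000.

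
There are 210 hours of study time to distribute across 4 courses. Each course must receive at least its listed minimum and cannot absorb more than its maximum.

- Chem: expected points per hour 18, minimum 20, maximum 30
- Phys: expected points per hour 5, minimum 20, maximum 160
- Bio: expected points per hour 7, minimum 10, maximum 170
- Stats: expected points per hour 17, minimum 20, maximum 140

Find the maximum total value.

3160

Meeting every minimum uses 20+20+10+20 = 70 hours, leaving 140.
Highest expected points per hour first: Chem 18 > Stats 17 > Bio 7 > Phys 5.
Chem takes 10 more to reach its cap of 30 → 130 left.
Give Stats 120 more to hit its cap of 140 → 10 left.
Bio: +10 (room for 160) → 20. Pool exhausted.
Total = 18×30 + 5×20 + 7×20 + 17×140 = 3160.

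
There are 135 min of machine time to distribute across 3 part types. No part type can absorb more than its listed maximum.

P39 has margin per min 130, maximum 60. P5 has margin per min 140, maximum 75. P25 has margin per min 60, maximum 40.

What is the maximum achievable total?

Highest margin per min first: P5 140 > P39 130 > P25 60.
Give P5 75 to hit its cap of 75 — 60 left.
P39: +60 to 60 (cap) — 0 left.
Total = 130×60 + 140×75 = 18300.

18300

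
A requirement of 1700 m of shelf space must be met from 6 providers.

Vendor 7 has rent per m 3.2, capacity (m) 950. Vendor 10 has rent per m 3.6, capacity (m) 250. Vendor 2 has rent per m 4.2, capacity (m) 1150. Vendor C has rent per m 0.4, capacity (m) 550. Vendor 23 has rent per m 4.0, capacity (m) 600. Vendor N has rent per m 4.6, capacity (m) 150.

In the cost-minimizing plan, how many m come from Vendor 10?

200

Cheapest first:
Vendor C at 0.4: take all 550 m → 1150 still needed.
Vendor 7 (3.2): use full 950 → 200 m to go.
Vendor 10 (3.6): take the remaining 200 → done.
Vendor 23, Vendor 2, Vendor N: unused.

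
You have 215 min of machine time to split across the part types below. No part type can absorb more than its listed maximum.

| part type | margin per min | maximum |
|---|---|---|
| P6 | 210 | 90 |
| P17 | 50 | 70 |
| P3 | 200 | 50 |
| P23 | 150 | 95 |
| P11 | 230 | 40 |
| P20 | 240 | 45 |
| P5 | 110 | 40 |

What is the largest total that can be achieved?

46900

Order the part types by margin per min: P20 240 > P11 230 > P6 210 > P3 200 > P23 150 > P5 110 > P17 50.
Give P20 45 to hit its cap of 45 — 170 left.
P11 takes 40 to reach its cap of 40 — 130 left.
P6: +90 to 90 (cap) — 40 left.
P3 has room for 50 but only 40 remain, so it gets 40.
Total = 210×90 + 200×40 + 230×40 + 240×45 = 46900.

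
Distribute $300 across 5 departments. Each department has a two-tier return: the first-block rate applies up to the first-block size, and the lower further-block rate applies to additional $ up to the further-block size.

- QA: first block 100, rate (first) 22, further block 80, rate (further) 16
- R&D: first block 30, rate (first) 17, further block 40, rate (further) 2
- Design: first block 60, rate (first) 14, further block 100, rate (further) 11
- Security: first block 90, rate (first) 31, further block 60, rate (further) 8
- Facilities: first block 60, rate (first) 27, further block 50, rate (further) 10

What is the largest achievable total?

Treat each block as its own option and order by rate: Security/tier1 31 > Facilities/tier1 27 > QA/tier1 22 > R&D/tier1 17 > QA/tier2 16 > Design/tier1 14 > Design/tier2 11 > Facilities/tier2 10 > Security/tier2 8 > R&D/tier2 2.
Fill Security tier1 block (90 at 31) — 210 left.
Fill Facilities tier1 block (60 at 27) — 150 left.
Fill QA tier1 block (100 at 22) — 50 left.
Fill R&D tier1 block (30 at 17) — 20 left.
QA tier2 at 16: only 20 left, fill 20.
Total = 31×90 + 27×60 + 22×100 + 17×30 + 16×20 = 7440.

7440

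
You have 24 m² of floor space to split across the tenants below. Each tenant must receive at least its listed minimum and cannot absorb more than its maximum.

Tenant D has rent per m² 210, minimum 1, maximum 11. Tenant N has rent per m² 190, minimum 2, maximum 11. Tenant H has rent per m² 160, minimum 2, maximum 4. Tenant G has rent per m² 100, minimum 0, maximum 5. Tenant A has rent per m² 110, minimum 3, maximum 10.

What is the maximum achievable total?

4480

Meeting every minimum uses 1+2+2+0+3 = 8 m², leaving 16.
Highest rent per m² first: Tenant D 210 > Tenant N 190 > Tenant H 160 > Tenant A 110 > Tenant G 100.
Tenant D takes 10 more to reach its cap of 11 → 6 left.
Only 6 left; Tenant N takes them to reach 8.
Total = 210×11 + 190×8 + 160×2 + 110×3 = 4480.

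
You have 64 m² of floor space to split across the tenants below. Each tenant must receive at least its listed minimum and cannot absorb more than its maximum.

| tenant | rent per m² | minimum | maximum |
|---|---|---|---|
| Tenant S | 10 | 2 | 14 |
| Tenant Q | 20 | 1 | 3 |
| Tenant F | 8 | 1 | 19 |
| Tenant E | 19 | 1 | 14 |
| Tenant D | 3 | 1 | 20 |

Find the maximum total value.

Meeting every minimum uses 2+1+1+1+1 = 6 m², leaving 58.
Rank by rent per m²: Tenant Q 20 > Tenant E 19 > Tenant S 10 > Tenant F 8 > Tenant D 3.
Tenant Q takes 2 more to reach its cap of 3 — 56 left.
Give Tenant E 13 more to hit its cap of 14 — 43 left.
Tenant S takes 12 more to reach its cap of 14 — 31 left.
Tenant F: +18 to 19 (cap) — 13 left.
Tenant D has room for 19 more but only 13 remain, so it gets 14.
Total = 10×14 + 20×3 + 8×19 + 19×14 + 3×14 = 660.

660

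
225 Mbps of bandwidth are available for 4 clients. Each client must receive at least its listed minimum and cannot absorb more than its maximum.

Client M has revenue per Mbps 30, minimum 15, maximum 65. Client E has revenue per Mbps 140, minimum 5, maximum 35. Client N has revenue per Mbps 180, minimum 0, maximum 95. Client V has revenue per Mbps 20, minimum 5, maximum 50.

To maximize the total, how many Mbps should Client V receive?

30

Meeting every minimum uses 15+5+0+5 = 25 Mbps, leaving 200.
Order the clients by revenue per Mbps: Client N 180 > Client E 140 > Client M 30 > Client V 20.
Client N takes 95 more to reach its cap of 95 → 105 left.
Client E takes 30 more to reach its cap of 35 → 75 left.
Give Client M 50 more to hit its cap of 65 → 25 left.
Client V has room for 45 more but only 25 remain, so it gets 30.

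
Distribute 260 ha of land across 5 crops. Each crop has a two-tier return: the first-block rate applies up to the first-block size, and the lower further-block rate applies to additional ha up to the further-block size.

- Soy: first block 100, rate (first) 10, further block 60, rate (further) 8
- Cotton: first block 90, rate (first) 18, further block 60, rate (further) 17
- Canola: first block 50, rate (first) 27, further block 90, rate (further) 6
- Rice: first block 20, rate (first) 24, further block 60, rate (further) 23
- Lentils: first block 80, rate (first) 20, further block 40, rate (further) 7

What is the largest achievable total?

5710

Order all 10 blocks by rate: Canola/first 27 > Rice/first 24 > Rice/second 23 > Lentils/first 20 > Cotton/first 18 > Cotton/second 17 > Soy/first 10 > Soy/second 8 > Lentils/second 7 > Canola/second 6.
Canola/first (27): +50 ; 210 left.
Rice/first (24): +20 ; 190 left.
Rice/second (23): +60 ; 130 left.
Fill Lentils first block (80 at 20) ; 50 left.
Cotton/first: +50 of 90 at 18; pool empty.
Total = 27×50 + 24×20 + 23×60 + 20×80 + 18×50 = 5710.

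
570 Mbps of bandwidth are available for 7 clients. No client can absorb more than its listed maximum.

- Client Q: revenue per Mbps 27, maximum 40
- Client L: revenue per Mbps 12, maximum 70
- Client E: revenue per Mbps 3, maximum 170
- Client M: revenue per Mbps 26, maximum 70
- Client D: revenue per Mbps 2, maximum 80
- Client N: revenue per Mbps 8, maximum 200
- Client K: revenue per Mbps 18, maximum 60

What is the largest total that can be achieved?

6810

Order the clients by revenue per Mbps: Client Q 27 > Client M 26 > Client K 18 > Client L 12 > Client N 8 > Client E 3 > Client D 2.
Give Client Q 40 to hit its cap of 40 — 530 left.
Client M takes 70 to reach its cap of 70 — 460 left.
Client K takes 60 to reach its cap of 60 — 400 left.
Give Client L 70 to hit its cap of 70 — 330 left.
Client N takes 200 to reach its cap of 200 — 130 left.
Client E: +130 (room for 170) → 130. Pool exhausted.
Total = 27×40 + 12×70 + 3×130 + 26×70 + 8×200 + 18×60 = 6810.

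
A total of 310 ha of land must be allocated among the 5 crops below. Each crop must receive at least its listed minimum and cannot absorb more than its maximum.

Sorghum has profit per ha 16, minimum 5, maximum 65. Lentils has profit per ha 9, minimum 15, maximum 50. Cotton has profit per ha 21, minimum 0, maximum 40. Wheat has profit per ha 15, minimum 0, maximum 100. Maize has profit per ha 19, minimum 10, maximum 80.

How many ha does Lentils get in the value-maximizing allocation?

25

Meeting every minimum uses 5+15+0+0+10 = 30 ha, leaving 280.
Highest profit per ha first: Cotton 21 > Maize 19 > Sorghum 16 > Wheat 15 > Lentils 9.
Give Cotton 40 more to hit its cap of 40 — 240 left.
Give Maize 70 more to hit its cap of 80 — 170 left.
Give Sorghum 60 more to hit its cap of 65 — 110 left.
Wheat: +100 to 100 (cap) — 10 left.
Only 10 left; Lentils takes them to reach 25.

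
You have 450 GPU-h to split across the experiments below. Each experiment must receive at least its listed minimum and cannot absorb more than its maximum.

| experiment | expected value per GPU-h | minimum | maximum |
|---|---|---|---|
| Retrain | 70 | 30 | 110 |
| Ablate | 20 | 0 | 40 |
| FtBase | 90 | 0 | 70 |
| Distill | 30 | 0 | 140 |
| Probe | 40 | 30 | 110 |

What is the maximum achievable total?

23000

Meeting every minimum uses 30+0+0+0+30 = 60 GPU-h, leaving 390.
Highest expected value per GPU-h first: FtBase 90 > Retrain 70 > Probe 40 > Distill 30 > Ablate 20.
FtBase takes 70 more to reach its cap of 70 — 320 left.
Retrain: +80 to 110 (cap) — 240 left.
Probe takes 80 more to reach its cap of 110 — 160 left.
Give Distill 140 more to hit its cap of 140 — 20 left.
Only 20 left; Ablate takes them to reach 20.
Total = 70×110 + 20×20 + 90×70 + 30×140 + 40×110 = 23000.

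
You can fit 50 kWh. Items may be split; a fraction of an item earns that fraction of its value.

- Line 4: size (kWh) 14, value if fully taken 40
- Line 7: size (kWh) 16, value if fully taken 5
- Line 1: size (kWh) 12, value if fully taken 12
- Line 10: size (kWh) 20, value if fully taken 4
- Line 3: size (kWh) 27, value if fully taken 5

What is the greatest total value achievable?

58.6

Best value per unit of size first: Line 4 40/14≈2.86, Line 1 12/12≈1, Line 7 5/16≈0.312, Line 10 4/20≈0.2, Line 3 5/27≈0.185.
Take all of Line 4 (14 kWh, value 40) → 36 kWh left.
Take all of Line 1 (12 kWh, value 12) → 24 kWh left.
Take all of Line 7 (16 kWh, value 5) → 8 kWh left.
Fill the last 8 kWh with part of Line 10: 8/20 of it earns 1.6.
Total value = 58.6.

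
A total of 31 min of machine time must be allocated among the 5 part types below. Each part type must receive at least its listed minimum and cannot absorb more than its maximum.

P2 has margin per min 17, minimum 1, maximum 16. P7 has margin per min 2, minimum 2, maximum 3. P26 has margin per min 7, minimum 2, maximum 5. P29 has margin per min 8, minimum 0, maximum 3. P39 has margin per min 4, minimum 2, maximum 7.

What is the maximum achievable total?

Meeting every minimum uses 1+2+2+0+2 = 7 min, leaving 24.
Order the part types by margin per min: P2 17 > P29 8 > P26 7 > P39 4 > P7 2.
Give P2 15 more to hit its cap of 16 → 9 left.
Give P29 3 more to hit its cap of 3 → 6 left.
Give P26 3 more to hit its cap of 5 → 3 left.
P39 has room for 5 more but only 3 remain, so it gets 5.
Total = 17×16 + 2×2 + 7×5 + 8×3 + 4×5 = 355.

355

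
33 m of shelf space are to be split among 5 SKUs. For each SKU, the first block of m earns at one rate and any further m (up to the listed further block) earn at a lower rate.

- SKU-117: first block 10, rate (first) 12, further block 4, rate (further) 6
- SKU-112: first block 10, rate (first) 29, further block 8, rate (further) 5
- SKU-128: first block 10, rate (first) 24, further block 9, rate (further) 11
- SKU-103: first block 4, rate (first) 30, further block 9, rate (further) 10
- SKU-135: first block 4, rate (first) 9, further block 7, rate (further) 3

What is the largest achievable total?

Order all 10 blocks by rate: SKU-103/tier1 30 > SKU-112/tier1 29 > SKU-128/tier1 24 > SKU-117/tier1 12 > SKU-128/tier2 11 > SKU-103/tier2 10 > SKU-135/tier1 9 > SKU-117/tier2 6 > SKU-112/tier2 5 > SKU-135/tier2 3.
Fill SKU-103 tier1 block (4 at 30) — 29 left.
Fill SKU-112 tier1 block (10 at 29) — 19 left.
SKU-128 tier1 at 24: fill all 10 — 9 left.
9 remain; put them into SKU-117 tier1 at 12.
Total = 30×4 + 29×10 + 24×10 + 12×9 = 758.

758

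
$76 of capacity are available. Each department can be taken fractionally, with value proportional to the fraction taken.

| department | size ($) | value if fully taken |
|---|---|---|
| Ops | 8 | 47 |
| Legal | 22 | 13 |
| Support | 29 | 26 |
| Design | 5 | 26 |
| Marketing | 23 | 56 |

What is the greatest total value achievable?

161.5

Rank by value-to-size ratio: Ops 47/8≈5.88, Design 26/5≈5.2, Marketing 56/23≈2.43, Support 26/29≈0.897, Legal 13/22≈0.591.
Take all of Ops (8 $, value 47) ; 68 $ left.
Take all of Design (5 $, value 26) ; 63 $ left.
Marketing: take in full, 23 $ for value 56 ; 40 left.
Take all of Support (29 $, value 26) ; 11 $ left.
11 $ left: a 11/22 share of Legal gives 13×11/22 = 6.5.
Total value = 161.5.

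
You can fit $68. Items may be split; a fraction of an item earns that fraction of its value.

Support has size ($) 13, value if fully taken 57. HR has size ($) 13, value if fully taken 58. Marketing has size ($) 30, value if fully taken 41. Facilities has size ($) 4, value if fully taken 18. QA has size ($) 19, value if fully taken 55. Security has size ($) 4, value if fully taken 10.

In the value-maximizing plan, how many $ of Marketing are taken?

Best value per unit of size first: Facilities 18/4≈4.5, HR 58/13≈4.46, Support 57/13≈4.38, QA 55/19≈2.89, Security 10/4≈2.5, Marketing 41/30≈1.37.
All 4 $ of Facilities fit (value 18) → 64 remain.
All 13 $ of HR fit (value 58) → 51 remain.
Support: take in full, 13 $ for value 57 → 38 left.
All 19 $ of QA fit (value 55) → 19 remain.
All 4 $ of Security fit (value 10) → 15 remain.
Fill the last 15 $ with part of Marketing: 15/30 of it earns 20.5.

15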